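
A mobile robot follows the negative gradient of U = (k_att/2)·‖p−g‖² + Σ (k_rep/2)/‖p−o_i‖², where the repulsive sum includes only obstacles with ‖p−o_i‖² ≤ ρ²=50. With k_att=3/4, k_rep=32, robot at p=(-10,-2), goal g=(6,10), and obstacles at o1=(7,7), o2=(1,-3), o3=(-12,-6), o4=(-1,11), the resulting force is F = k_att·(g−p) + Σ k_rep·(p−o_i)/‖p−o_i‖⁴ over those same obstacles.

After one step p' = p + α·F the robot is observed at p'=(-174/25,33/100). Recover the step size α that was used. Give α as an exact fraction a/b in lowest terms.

α = 1/4

F_att = 3/4·(g−p) = 3/4·(16,12) = (12.0000,9.0000)
o1: d²=370 > ρ²=50 → inactive
o2: d²=122 > ρ²=50 → inactive
o3: d²=20 ≤ ρ²=50; F_rep = 32·(2,4)/20² = (0.1600,0.3200)
o4: d²=250 > ρ²=50 → inactive
F = F_att + ΣF_rep = (12.1600,9.3200)
Δp = p'−p = (3.0400,2.3300); α = Δx/Fx = (76/25) / (304/25) = 1/4
check: Δy/Fy = (233/100) / (233/25) = 1/4 ✓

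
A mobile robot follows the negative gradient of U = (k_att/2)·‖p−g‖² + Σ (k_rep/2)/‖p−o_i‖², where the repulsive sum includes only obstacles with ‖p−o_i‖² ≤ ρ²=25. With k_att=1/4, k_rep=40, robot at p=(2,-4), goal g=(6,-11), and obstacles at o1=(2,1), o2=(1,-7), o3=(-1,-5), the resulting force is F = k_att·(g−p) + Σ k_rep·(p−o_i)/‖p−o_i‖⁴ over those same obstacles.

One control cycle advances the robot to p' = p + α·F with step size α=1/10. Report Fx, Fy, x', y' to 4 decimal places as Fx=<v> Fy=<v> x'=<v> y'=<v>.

F_att = 1/4·(g−p) = 1/4·(4,-7) = (1.0000,-1.7500)
o1: d²=25 ≤ ρ²=25; F_rep = 40·(0,-5)/25² = (0.0000,-0.3200)
o2: d²=10 ≤ ρ²=25; F_rep = 40·(1,3)/10² = (0.4000,1.2000)
o3: d²=10 ≤ ρ²=25; F_rep = 40·(3,1)/10² = (1.2000,0.4000)
F = F_att + ΣF_rep = (2.6000,-0.4700)
p' = p + 1/10·F = (2.2600,-4.0470)

Fx=2.6000 Fy=-0.4700 x'=2.2600 y'=-4.0470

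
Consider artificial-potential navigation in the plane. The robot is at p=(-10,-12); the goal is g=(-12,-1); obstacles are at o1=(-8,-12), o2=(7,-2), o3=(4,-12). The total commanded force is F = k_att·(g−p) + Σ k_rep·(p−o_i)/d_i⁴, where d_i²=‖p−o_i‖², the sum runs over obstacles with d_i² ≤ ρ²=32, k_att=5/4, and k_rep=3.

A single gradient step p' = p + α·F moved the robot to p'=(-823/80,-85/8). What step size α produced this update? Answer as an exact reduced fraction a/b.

F_att = 5/4·(g−p) = 5/4·(-2,11) = (-2.5000,13.7500)
o1: d²=4 ≤ ρ²=32; F_rep = 3·(-2,0)/4² = (-0.3750,0.0000)
o2: d²=389 > ρ²=32 → inactive
o3: d²=196 > ρ²=32 → inactive
F = F_att + ΣF_rep = (-2.8750,13.7500)
Δp = p'−p = (-0.2875,1.3750); α = Δx/Fx = (-23/80) / (-23/8) = 1/10
check: Δy/Fy = (11/8) / (55/4) = 1/10 ✓

α = 1/10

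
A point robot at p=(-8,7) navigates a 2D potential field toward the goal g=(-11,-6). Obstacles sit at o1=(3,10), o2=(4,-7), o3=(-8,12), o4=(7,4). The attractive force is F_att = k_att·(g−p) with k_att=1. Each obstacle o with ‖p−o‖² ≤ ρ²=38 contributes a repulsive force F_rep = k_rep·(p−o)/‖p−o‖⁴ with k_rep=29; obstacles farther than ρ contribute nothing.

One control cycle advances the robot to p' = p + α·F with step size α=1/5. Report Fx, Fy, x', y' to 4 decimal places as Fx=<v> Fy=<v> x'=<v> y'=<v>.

F_att = 1·(g−p) = 1·(-3,-13) = (-3.0000,-13.0000)
o1: d²=130 > ρ²=38 → inactive
o2: d²=340 > ρ²=38 → inactive
o3: d²=25 ≤ ρ²=38; F_rep = 29·(0,-5)/25² = (0.0000,-0.2320)
o4: d²=234 > ρ²=38 → inactive
F = F_att + ΣF_rep = (-3.0000,-13.2320)
p' = p + 1/5·F = (-8.6000,4.3536)

Fx=-3.0000 Fy=-13.2320 x'=-8.6000 y'=4.3536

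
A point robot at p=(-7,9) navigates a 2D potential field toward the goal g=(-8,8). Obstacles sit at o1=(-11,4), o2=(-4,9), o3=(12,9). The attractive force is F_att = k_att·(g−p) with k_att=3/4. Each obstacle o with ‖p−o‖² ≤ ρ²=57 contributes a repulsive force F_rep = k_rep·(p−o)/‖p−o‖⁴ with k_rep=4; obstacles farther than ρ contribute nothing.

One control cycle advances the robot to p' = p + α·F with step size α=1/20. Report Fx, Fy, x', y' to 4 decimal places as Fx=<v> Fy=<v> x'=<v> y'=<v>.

Fx=-0.8886 Fy=-0.7381 x'=-7.0444 y'=8.9631

F_att = 3/4·(g−p) = 3/4·(-1,-1) = (-0.7500,-0.7500)
o1: d²=41 ≤ ρ²=57; F_rep = 4·(4,5)/41² = (0.0095,0.0119)
o2: d²=9 ≤ ρ²=57; F_rep = 4·(-3,0)/9² = (-0.1481,0.0000)
o3: d²=361 > ρ²=57 → inactive
F = F_att + ΣF_rep = (-0.8886,-0.7381)
p' = p + 1/20·F = (-7.0444,8.9631)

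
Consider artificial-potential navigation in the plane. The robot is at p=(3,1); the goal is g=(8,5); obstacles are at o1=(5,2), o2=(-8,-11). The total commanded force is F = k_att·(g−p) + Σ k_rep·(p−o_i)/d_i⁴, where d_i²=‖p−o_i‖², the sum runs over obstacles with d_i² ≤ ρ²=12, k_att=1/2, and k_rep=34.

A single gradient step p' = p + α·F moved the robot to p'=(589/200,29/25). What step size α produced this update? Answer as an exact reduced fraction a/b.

F_att = 1/2·(g−p) = 1/2·(5,4) = (2.5000,2.0000)
o1: d²=5 ≤ ρ²=12; F_rep = 34·(-2,-1)/5² = (-2.7200,-1.3600)
o2: d²=265 > ρ²=12 → inactive
F = F_att + ΣF_rep = (-0.2200,0.6400)
Δp = p'−p = (-0.0550,0.1600); α = Δx/Fx = (-11/200) / (-11/50) = 1/4
check: Δy/Fy = (4/25) / (16/25) = 1/4 ✓

α = 1/4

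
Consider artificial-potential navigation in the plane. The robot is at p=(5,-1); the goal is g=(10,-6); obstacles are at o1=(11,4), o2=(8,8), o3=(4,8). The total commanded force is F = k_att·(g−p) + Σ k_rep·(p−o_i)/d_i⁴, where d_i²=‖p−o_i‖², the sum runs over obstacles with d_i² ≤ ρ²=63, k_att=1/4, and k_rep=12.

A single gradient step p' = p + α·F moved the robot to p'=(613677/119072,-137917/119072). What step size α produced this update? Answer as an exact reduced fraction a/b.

F_att = 1/4·(g−p) = 1/4·(5,-5) = (1.2500,-1.2500)
o1: d²=61 ≤ ρ²=63; F_rep = 12·(-6,-5)/61² = (-0.0193,-0.0161)
o2: d²=90 > ρ²=63 → inactive
o3: d²=82 > ρ²=63 → inactive
F = F_att + ΣF_rep = (1.2307,-1.2661)
Δp = p'−p = (0.1538,-0.1583); α = Δx/Fx = (18317/119072) / (18317/14884) = 1/8
check: Δy/Fy = (-18845/119072) / (-18845/14884) = 1/8 ✓

α = 1/8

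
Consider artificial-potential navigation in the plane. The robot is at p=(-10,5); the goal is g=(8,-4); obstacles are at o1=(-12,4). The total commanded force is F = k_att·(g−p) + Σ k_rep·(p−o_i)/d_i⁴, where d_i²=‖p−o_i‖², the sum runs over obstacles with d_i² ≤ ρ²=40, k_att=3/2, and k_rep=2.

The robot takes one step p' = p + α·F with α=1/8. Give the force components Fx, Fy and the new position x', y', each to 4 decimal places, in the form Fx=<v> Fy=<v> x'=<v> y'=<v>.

F_att = 3/2·(g−p) = 3/2·(18,-9) = (27.0000,-13.5000)
o1: d²=5 ≤ ρ²=40; F_rep = 2·(2,1)/5² = (0.1600,0.0800)
F = F_att + ΣF_rep = (27.1600,-13.4200)
p' = p + 1/8·F = (-6.6050,3.3225)

Fx=27.1600 Fy=-13.4200 x'=-6.6050 y'=3.3225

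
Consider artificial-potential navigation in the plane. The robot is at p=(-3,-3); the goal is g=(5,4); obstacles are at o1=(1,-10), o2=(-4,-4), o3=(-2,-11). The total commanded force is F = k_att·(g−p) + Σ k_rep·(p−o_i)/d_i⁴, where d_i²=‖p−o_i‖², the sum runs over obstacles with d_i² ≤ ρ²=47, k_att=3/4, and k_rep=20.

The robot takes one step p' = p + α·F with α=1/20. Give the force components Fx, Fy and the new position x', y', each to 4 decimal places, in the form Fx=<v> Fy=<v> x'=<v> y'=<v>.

Fx=11.0000 Fy=10.2500 x'=-2.4500 y'=-2.4875

F_att = 3/4·(g−p) = 3/4·(8,7) = (6.0000,5.2500)
o1: d²=65 > ρ²=47 → inactive
o2: d²=2 ≤ ρ²=47; F_rep = 20·(1,1)/2² = (5.0000,5.0000)
o3: d²=65 > ρ²=47 → inactive
F = F_att + ΣF_rep = (11.0000,10.2500)
p' = p + 1/20·F = (-2.4500,-2.4875)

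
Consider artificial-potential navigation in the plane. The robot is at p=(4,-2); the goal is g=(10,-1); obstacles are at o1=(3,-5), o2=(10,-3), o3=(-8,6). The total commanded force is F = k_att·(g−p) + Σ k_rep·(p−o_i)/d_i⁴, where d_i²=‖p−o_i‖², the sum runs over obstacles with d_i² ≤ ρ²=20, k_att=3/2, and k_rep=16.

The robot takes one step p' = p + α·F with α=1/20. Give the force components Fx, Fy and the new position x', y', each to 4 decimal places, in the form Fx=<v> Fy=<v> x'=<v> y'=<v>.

F_att = 3/2·(g−p) = 3/2·(6,1) = (9.0000,1.5000)
o1: d²=10 ≤ ρ²=20; F_rep = 16·(1,3)/10² = (0.1600,0.4800)
o2: d²=37 > ρ²=20 → inactive
o3: d²=208 > ρ²=20 → inactive
F = F_att + ΣF_rep = (9.1600,1.9800)
p' = p + 1/20·F = (4.4580,-1.9010)

Fx=9.1600 Fy=1.9800 x'=4.4580 y'=-1.9010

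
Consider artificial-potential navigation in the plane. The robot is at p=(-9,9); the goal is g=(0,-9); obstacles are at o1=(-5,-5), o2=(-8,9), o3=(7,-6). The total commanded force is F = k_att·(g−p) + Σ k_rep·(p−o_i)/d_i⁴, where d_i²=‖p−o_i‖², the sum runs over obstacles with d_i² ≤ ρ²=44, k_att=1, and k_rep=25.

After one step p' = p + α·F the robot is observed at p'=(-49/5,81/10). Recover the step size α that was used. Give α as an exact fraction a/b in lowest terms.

α = 1/20

F_att = 1·(g−p) = 1·(9,-18) = (9.0000,-18.0000)
o1: d²=212 > ρ²=44 → inactive
o2: d²=1 ≤ ρ²=44; F_rep = 25·(-1,0)/1² = (-25.0000,0.0000)
o3: d²=481 > ρ²=44 → inactive
F = F_att + ΣF_rep = (-16.0000,-18.0000)
Δp = p'−p = (-0.8000,-0.9000); α = Δx/Fx = (-4/5) / (-16) = 1/20
check: Δy/Fy = (-9/10) / (-18) = 1/20 ✓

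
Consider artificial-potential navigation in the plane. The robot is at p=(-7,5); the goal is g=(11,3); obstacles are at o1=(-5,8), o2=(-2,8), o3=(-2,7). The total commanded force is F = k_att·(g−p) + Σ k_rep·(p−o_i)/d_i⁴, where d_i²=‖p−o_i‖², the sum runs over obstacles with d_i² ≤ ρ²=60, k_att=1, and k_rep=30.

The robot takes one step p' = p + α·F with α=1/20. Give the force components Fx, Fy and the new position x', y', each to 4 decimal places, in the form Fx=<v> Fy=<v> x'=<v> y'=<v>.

Fx=17.3369 Fy=-2.6817 x'=-6.1332 y'=4.8659

F_att = 1·(g−p) = 1·(18,-2) = (18.0000,-2.0000)
o1: d²=13 ≤ ρ²=60; F_rep = 30·(-2,-3)/13² = (-0.3550,-0.5325)
o2: d²=34 ≤ ρ²=60; F_rep = 30·(-5,-3)/34² = (-0.1298,-0.0779)
o3: d²=29 ≤ ρ²=60; F_rep = 30·(-5,-2)/29² = (-0.1784,-0.0713)
F = F_att + ΣF_rep = (17.3369,-2.6817)
p' = p + 1/20·F = (-6.1332,4.8659)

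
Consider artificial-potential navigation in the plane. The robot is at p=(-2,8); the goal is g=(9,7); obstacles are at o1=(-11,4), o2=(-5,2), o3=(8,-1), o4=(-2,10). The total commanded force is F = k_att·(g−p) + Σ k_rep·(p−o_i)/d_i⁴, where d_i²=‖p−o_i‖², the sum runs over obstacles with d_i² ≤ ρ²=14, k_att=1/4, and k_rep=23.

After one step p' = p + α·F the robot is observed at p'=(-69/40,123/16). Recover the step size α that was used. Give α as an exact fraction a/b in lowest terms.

F_att = 1/4·(g−p) = 1/4·(11,-1) = (2.7500,-0.2500)
o1: d²=97 > ρ²=14 → inactive
o2: d²=45 > ρ²=14 → inactive
o3: d²=181 > ρ²=14 → inactive
o4: d²=4 ≤ ρ²=14; F_rep = 23·(0,-2)/4² = (0.0000,-2.8750)
F = F_att + ΣF_rep = (2.7500,-3.1250)
Δp = p'−p = (0.2750,-0.3125); α = Δx/Fx = (11/40) / (11/4) = 1/10
check: Δy/Fy = (-5/16) / (-25/8) = 1/10 ✓

α = 1/10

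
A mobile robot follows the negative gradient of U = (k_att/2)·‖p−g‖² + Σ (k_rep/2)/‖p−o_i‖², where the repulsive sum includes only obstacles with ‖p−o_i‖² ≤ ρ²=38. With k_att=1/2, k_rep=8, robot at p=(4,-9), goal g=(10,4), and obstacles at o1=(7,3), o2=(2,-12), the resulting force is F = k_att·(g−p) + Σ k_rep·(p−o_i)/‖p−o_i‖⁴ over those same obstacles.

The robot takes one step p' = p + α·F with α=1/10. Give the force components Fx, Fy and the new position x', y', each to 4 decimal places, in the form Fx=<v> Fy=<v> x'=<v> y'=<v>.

Fx=3.0947 Fy=6.6420 x'=4.3095 y'=-8.3358

F_att = 1/2·(g−p) = 1/2·(6,13) = (3.0000,6.5000)
o1: d²=153 > ρ²=38 → inactive
o2: d²=13 ≤ ρ²=38; F_rep = 8·(2,3)/13² = (0.0947,0.1420)
F = F_att + ΣF_rep = (3.0947,6.6420)
p' = p + 1/10·F = (4.3095,-8.3358)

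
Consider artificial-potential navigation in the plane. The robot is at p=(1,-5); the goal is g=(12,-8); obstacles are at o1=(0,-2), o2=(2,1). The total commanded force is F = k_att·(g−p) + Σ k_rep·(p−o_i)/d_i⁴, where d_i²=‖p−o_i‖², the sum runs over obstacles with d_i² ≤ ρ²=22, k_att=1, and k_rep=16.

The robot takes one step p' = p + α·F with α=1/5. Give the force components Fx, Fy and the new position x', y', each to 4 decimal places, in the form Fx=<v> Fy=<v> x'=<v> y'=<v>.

F_att = 1·(g−p) = 1·(11,-3) = (11.0000,-3.0000)
o1: d²=10 ≤ ρ²=22; F_rep = 16·(1,-3)/10² = (0.1600,-0.4800)
o2: d²=37 > ρ²=22 → inactive
F = F_att + ΣF_rep = (11.1600,-3.4800)
p' = p + 1/5·F = (3.2320,-5.6960)

Fx=11.1600 Fy=-3.4800 x'=3.2320 y'=-5.6960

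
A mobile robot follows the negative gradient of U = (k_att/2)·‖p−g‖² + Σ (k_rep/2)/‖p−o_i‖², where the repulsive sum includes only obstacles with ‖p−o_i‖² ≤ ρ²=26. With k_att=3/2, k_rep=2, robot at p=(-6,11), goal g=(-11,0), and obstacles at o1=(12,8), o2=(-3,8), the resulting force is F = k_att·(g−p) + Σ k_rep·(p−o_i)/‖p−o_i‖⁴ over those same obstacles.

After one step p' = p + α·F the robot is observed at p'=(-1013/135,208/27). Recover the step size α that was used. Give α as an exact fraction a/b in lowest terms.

α = 1/5

F_att = 3/2·(g−p) = 3/2·(-5,-11) = (-7.5000,-16.5000)
o1: d²=333 > ρ²=26 → inactive
o2: d²=18 ≤ ρ²=26; F_rep = 2·(-3,3)/18² = (-0.0185,0.0185)
F = F_att + ΣF_rep = (-7.5185,-16.4815)
Δp = p'−p = (-1.5037,-3.2963); α = Δx/Fx = (-203/135) / (-203/27) = 1/5
check: Δy/Fy = (-89/27) / (-445/27) = 1/5 ✓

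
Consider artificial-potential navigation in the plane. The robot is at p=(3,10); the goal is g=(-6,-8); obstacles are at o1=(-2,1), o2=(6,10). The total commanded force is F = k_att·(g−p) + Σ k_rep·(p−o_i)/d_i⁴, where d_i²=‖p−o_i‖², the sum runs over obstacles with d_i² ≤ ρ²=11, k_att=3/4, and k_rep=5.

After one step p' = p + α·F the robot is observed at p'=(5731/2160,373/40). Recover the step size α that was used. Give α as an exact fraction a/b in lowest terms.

α = 1/20

F_att = 3/4·(g−p) = 3/4·(-9,-18) = (-6.7500,-13.5000)
o1: d²=106 > ρ²=11 → inactive
o2: d²=9 ≤ ρ²=11; F_rep = 5·(-3,0)/9² = (-0.1852,0.0000)
F = F_att + ΣF_rep = (-6.9352,-13.5000)
Δp = p'−p = (-0.3468,-0.6750); α = Δx/Fx = (-749/2160) / (-749/108) = 1/20
check: Δy/Fy = (-27/40) / (-27/2) = 1/20 ✓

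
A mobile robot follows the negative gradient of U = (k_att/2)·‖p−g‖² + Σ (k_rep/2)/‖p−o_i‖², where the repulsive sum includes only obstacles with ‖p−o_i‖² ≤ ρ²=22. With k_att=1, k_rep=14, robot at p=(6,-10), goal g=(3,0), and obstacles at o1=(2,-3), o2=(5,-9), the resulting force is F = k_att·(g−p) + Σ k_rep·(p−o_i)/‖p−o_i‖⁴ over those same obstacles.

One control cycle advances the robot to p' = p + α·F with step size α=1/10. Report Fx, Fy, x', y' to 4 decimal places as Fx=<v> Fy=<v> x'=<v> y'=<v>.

Fx=0.5000 Fy=6.5000 x'=6.0500 y'=-9.3500

F_att = 1·(g−p) = 1·(-3,10) = (-3.0000,10.0000)
o1: d²=65 > ρ²=22 → inactive
o2: d²=2 ≤ ρ²=22; F_rep = 14·(1,-1)/2² = (3.5000,-3.5000)
F = F_att + ΣF_rep = (0.5000,6.5000)
p' = p + 1/10·F = (6.0500,-9.3500)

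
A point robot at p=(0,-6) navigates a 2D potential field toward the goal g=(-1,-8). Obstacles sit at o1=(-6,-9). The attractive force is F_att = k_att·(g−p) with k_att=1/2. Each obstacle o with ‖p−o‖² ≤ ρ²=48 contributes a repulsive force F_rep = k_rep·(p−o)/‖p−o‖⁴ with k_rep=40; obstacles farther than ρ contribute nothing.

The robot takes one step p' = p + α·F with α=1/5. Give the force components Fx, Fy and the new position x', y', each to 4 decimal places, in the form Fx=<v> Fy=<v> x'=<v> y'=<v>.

F_att = 1/2·(g−p) = 1/2·(-1,-2) = (-0.5000,-1.0000)
o1: d²=45 ≤ ρ²=48; F_rep = 40·(6,3)/45² = (0.1185,0.0593)
F = F_att + ΣF_rep = (-0.3815,-0.9407)
p' = p + 1/5·F = (-0.0763,-6.1881)

Fx=-0.3815 Fy=-0.9407 x'=-0.0763 y'=-6.1881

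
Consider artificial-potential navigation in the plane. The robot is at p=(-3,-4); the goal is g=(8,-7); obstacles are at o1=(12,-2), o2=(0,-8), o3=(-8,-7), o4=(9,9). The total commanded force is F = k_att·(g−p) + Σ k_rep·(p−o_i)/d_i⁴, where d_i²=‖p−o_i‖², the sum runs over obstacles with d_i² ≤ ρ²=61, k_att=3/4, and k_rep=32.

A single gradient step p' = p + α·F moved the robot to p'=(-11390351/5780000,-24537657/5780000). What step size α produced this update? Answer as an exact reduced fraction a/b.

F_att = 3/4·(g−p) = 3/4·(11,-3) = (8.2500,-2.2500)
o1: d²=229 > ρ²=61 → inactive
o2: d²=25 ≤ ρ²=61; F_rep = 32·(-3,4)/25² = (-0.1536,0.2048)
o3: d²=34 ≤ ρ²=61; F_rep = 32·(5,3)/34² = (0.1384,0.0830)
o4: d²=313 > ρ²=61 → inactive
F = F_att + ΣF_rep = (8.2348,-1.9622)
Δp = p'−p = (1.0294,-0.2453); α = Δx/Fx = (5949649/5780000) / (5949649/722500) = 1/8
check: Δy/Fy = (-1417657/5780000) / (-1417657/722500) = 1/8 ✓

α = 1/8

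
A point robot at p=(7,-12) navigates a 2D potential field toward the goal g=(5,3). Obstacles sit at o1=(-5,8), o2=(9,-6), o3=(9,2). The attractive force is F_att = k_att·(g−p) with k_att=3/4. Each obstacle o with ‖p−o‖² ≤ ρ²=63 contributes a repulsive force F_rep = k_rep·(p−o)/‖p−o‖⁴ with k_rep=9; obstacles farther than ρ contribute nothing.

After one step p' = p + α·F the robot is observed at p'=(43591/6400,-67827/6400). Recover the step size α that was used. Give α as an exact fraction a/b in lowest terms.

α = 1/8

F_att = 3/4·(g−p) = 3/4·(-2,15) = (-1.5000,11.2500)
o1: d²=544 > ρ²=63 → inactive
o2: d²=40 ≤ ρ²=63; F_rep = 9·(-2,-6)/40² = (-0.0112,-0.0338)
o3: d²=200 > ρ²=63 → inactive
F = F_att + ΣF_rep = (-1.5112,11.2163)
Δp = p'−p = (-0.1889,1.4020); α = Δx/Fx = (-1209/6400) / (-1209/800) = 1/8
check: Δy/Fy = (8973/6400) / (8973/800) = 1/8 ✓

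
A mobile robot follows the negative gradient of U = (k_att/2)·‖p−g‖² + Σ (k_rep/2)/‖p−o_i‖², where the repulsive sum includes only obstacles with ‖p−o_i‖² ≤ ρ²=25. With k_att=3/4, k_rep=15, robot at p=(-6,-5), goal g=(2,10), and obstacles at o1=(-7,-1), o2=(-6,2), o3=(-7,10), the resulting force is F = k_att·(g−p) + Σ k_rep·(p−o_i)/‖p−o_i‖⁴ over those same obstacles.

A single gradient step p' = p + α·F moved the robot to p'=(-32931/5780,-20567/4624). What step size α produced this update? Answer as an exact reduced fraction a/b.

α = 1/20

F_att = 3/4·(g−p) = 3/4·(8,15) = (6.0000,11.2500)
o1: d²=17 ≤ ρ²=25; F_rep = 15·(1,-4)/17² = (0.0519,-0.2076)
o2: d²=49 > ρ²=25 → inactive
o3: d²=226 > ρ²=25 → inactive
F = F_att + ΣF_rep = (6.0519,11.0424)
Δp = p'−p = (0.3026,0.5521); α = Δx/Fx = (1749/5780) / (1749/289) = 1/20
check: Δy/Fy = (2553/4624) / (12765/1156) = 1/20 ✓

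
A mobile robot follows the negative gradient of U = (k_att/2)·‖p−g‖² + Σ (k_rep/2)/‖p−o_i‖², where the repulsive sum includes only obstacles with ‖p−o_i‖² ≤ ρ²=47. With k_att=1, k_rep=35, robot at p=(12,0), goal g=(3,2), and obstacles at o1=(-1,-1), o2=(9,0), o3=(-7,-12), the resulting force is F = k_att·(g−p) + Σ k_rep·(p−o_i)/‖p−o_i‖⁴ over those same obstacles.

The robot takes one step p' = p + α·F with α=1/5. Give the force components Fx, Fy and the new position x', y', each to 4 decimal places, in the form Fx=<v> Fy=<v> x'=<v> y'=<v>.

F_att = 1·(g−p) = 1·(-9,2) = (-9.0000,2.0000)
o1: d²=170 > ρ²=47 → inactive
o2: d²=9 ≤ ρ²=47; F_rep = 35·(3,0)/9² = (1.2963,0.0000)
o3: d²=505 > ρ²=47 → inactive
F = F_att + ΣF_rep = (-7.7037,2.0000)
p' = p + 1/5·F = (10.4593,0.4000)

Fx=-7.7037 Fy=2.0000 x'=10.4593 y'=0.4000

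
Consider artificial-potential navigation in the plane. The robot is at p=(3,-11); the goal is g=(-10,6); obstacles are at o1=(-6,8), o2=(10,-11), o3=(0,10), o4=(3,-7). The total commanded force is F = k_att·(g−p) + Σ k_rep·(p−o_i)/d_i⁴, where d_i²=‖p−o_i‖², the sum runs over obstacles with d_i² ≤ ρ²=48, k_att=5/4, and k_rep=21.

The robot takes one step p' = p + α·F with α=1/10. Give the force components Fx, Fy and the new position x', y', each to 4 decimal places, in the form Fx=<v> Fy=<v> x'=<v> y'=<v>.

F_att = 5/4·(g−p) = 5/4·(-13,17) = (-16.2500,21.2500)
o1: d²=442 > ρ²=48 → inactive
o2: d²=49 > ρ²=48 → inactive
o3: d²=450 > ρ²=48 → inactive
o4: d²=16 ≤ ρ²=48; F_rep = 21·(0,-4)/16² = (0.0000,-0.3281)
F = F_att + ΣF_rep = (-16.2500,20.9219)
p' = p + 1/10·F = (1.3750,-8.9078)

Fx=-16.2500 Fy=20.9219 x'=1.3750 y'=-8.9078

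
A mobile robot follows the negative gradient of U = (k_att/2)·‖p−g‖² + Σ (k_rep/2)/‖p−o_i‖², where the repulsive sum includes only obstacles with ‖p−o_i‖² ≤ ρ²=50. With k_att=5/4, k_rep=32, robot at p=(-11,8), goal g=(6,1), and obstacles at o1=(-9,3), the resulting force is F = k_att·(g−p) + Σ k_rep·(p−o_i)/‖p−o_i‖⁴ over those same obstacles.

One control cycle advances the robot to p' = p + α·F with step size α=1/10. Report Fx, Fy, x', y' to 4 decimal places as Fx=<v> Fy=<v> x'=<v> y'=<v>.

Fx=21.1739 Fy=-8.5598 x'=-8.8826 y'=7.1440

F_att = 5/4·(g−p) = 5/4·(17,-7) = (21.2500,-8.7500)
o1: d²=29 ≤ ρ²=50; F_rep = 32·(-2,5)/29² = (-0.0761,0.1902)
F = F_att + ΣF_rep = (21.1739,-8.5598)
p' = p + 1/10·F = (-8.8826,7.1440)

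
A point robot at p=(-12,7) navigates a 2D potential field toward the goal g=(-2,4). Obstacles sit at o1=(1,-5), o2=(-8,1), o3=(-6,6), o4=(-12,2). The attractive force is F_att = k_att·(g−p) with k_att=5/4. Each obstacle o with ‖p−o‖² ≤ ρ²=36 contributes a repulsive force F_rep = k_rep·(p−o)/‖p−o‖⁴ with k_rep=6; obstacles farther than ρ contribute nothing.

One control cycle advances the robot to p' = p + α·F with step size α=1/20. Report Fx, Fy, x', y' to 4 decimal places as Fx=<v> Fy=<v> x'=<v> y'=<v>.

F_att = 5/4·(g−p) = 5/4·(10,-3) = (12.5000,-3.7500)
o1: d²=313 > ρ²=36 → inactive
o2: d²=52 > ρ²=36 → inactive
o3: d²=37 > ρ²=36 → inactive
o4: d²=25 ≤ ρ²=36; F_rep = 6·(0,5)/25² = (0.0000,0.0480)
F = F_att + ΣF_rep = (12.5000,-3.7020)
p' = p + 1/20·F = (-11.3750,6.8149)

Fx=12.5000 Fy=-3.7020 x'=-11.3750 y'=6.8149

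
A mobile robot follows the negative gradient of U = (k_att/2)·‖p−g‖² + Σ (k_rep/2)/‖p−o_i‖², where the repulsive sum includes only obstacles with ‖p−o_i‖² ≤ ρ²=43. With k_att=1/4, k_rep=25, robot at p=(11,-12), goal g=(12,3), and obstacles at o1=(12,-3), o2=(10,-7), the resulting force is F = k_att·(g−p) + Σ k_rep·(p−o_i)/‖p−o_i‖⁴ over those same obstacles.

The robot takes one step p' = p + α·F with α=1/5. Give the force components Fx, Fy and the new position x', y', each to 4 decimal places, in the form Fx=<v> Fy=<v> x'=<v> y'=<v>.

F_att = 1/4·(g−p) = 1/4·(1,15) = (0.2500,3.7500)
o1: d²=82 > ρ²=43 → inactive
o2: d²=26 ≤ ρ²=43; F_rep = 25·(1,-5)/26² = (0.0370,-0.1849)
F = F_att + ΣF_rep = (0.2870,3.5651)
p' = p + 1/5·F = (11.0574,-11.2870)

Fx=0.2870 Fy=3.5651 x'=11.0574 y'=-11.2870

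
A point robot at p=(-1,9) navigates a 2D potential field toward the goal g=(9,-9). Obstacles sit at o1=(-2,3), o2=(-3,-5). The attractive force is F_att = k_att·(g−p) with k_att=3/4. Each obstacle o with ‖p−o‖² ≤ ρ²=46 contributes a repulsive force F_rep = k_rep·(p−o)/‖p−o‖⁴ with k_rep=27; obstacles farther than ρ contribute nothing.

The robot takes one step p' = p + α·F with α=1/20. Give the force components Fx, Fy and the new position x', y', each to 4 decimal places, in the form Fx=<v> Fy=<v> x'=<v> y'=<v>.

Fx=7.5197 Fy=-13.3817 x'=-0.6240 y'=8.3309

F_att = 3/4·(g−p) = 3/4·(10,-18) = (7.5000,-13.5000)
o1: d²=37 ≤ ρ²=46; F_rep = 27·(1,6)/37² = (0.0197,0.1183)
o2: d²=200 > ρ²=46 → inactive
F = F_att + ΣF_rep = (7.5197,-13.3817)
p' = p + 1/20·F = (-0.6240,8.3309)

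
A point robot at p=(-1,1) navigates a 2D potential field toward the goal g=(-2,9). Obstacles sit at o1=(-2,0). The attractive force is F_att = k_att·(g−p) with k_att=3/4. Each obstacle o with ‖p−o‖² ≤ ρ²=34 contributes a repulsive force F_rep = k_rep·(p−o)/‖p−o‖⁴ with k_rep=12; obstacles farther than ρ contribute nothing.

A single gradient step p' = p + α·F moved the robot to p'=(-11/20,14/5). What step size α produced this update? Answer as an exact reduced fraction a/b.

F_att = 3/4·(g−p) = 3/4·(-1,8) = (-0.7500,6.0000)
o1: d²=2 ≤ ρ²=34; F_rep = 12·(1,1)/2² = (3.0000,3.0000)
F = F_att + ΣF_rep = (2.2500,9.0000)
Δp = p'−p = (0.4500,1.8000); α = Δx/Fx = (9/20) / (9/4) = 1/5
check: Δy/Fy = (9/5) / (9) = 1/5 ✓

α = 1/5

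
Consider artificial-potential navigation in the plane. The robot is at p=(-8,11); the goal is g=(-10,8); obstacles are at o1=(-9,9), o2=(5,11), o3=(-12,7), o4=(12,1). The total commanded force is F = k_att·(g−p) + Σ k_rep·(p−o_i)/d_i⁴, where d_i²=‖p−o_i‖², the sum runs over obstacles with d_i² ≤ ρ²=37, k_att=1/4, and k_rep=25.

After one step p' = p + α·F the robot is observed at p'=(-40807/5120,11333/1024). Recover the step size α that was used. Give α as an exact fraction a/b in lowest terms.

α = 1/20

F_att = 1/4·(g−p) = 1/4·(-2,-3) = (-0.5000,-0.7500)
o1: d²=5 ≤ ρ²=37; F_rep = 25·(1,2)/5² = (1.0000,2.0000)
o2: d²=169 > ρ²=37 → inactive
o3: d²=32 ≤ ρ²=37; F_rep = 25·(4,4)/32² = (0.0977,0.0977)
o4: d²=500 > ρ²=37 → inactive
F = F_att + ΣF_rep = (0.5977,1.3477)
Δp = p'−p = (0.0299,0.0674); α = Δx/Fx = (153/5120) / (153/256) = 1/20
check: Δy/Fy = (69/1024) / (345/256) = 1/20 ✓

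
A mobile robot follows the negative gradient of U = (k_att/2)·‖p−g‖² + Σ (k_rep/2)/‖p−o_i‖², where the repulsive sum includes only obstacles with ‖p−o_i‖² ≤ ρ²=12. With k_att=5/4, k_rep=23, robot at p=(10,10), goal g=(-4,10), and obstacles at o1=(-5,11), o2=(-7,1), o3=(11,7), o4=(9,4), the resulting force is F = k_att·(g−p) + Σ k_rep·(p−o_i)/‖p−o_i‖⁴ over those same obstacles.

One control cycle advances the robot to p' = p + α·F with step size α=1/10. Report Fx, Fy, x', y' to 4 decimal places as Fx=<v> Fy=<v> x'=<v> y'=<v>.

Fx=-17.7300 Fy=0.6900 x'=8.2270 y'=10.0690

F_att = 5/4·(g−p) = 5/4·(-14,0) = (-17.5000,0.0000)
o1: d²=226 > ρ²=12 → inactive
o2: d²=370 > ρ²=12 → inactive
o3: d²=10 ≤ ρ²=12; F_rep = 23·(-1,3)/10² = (-0.2300,0.6900)
o4: d²=37 > ρ²=12 → inactive
F = F_att + ΣF_rep = (-17.7300,0.6900)
p' = p + 1/10·F = (8.2270,10.0690)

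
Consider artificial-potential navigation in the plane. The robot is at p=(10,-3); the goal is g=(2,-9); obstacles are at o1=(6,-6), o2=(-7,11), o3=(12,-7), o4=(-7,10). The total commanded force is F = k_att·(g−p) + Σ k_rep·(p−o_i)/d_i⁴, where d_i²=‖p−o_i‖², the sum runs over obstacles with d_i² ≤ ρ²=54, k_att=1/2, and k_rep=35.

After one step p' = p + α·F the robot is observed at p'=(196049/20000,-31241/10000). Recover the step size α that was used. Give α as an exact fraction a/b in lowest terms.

F_att = 1/2·(g−p) = 1/2·(-8,-6) = (-4.0000,-3.0000)
o1: d²=25 ≤ ρ²=54; F_rep = 35·(4,3)/25² = (0.2240,0.1680)
o2: d²=485 > ρ²=54 → inactive
o3: d²=20 ≤ ρ²=54; F_rep = 35·(-2,4)/20² = (-0.1750,0.3500)
o4: d²=458 > ρ²=54 → inactive
F = F_att + ΣF_rep = (-3.9510,-2.4820)
Δp = p'−p = (-0.1976,-0.1241); α = Δx/Fx = (-3951/20000) / (-3951/1000) = 1/20
check: Δy/Fy = (-1241/10000) / (-1241/500) = 1/20 ✓

α = 1/20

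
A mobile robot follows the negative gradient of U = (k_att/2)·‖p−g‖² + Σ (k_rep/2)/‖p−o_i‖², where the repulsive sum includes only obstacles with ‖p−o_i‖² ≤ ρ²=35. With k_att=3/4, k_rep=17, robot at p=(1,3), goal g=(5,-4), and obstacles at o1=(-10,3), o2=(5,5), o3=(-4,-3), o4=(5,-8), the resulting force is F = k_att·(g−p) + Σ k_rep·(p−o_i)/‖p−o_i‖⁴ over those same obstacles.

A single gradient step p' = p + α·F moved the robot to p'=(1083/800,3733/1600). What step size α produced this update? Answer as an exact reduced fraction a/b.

α = 1/8

F_att = 3/4·(g−p) = 3/4·(4,-7) = (3.0000,-5.2500)
o1: d²=121 > ρ²=35 → inactive
o2: d²=20 ≤ ρ²=35; F_rep = 17·(-4,-2)/20² = (-0.1700,-0.0850)
o3: d²=61 > ρ²=35 → inactive
o4: d²=137 > ρ²=35 → inactive
F = F_att + ΣF_rep = (2.8300,-5.3350)
Δp = p'−p = (0.3538,-0.6669); α = Δx/Fx = (283/800) / (283/100) = 1/8
check: Δy/Fy = (-1067/1600) / (-1067/200) = 1/8 ✓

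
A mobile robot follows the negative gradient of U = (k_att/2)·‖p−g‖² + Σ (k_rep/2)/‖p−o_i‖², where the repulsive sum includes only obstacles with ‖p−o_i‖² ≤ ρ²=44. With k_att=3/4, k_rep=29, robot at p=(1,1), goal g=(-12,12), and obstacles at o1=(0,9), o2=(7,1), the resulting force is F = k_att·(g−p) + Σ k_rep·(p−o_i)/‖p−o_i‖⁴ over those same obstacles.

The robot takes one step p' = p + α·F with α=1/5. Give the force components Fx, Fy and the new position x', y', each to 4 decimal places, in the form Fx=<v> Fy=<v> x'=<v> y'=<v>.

F_att = 3/4·(g−p) = 3/4·(-13,11) = (-9.7500,8.2500)
o1: d²=65 > ρ²=44 → inactive
o2: d²=36 ≤ ρ²=44; F_rep = 29·(-6,0)/36² = (-0.1343,0.0000)
F = F_att + ΣF_rep = (-9.8843,8.2500)
p' = p + 1/5·F = (-0.9769,2.6500)

Fx=-9.8843 Fy=8.2500 x'=-0.9769 y'=2.6500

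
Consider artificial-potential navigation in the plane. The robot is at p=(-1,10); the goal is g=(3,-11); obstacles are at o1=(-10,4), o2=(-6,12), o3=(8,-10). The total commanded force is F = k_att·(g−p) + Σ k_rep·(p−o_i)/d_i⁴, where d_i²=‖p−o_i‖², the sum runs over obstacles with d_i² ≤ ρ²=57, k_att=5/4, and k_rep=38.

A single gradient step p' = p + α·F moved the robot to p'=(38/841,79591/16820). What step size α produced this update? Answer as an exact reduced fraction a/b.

α = 1/5

F_att = 5/4·(g−p) = 5/4·(4,-21) = (5.0000,-26.2500)
o1: d²=117 > ρ²=57 → inactive
o2: d²=29 ≤ ρ²=57; F_rep = 38·(5,-2)/29² = (0.2259,-0.0904)
o3: d²=481 > ρ²=57 → inactive
F = F_att + ΣF_rep = (5.2259,-26.3404)
Δp = p'−p = (1.0452,-5.2681); α = Δx/Fx = (879/841) / (4395/841) = 1/5
check: Δy/Fy = (-88609/16820) / (-88609/3364) = 1/5 ✓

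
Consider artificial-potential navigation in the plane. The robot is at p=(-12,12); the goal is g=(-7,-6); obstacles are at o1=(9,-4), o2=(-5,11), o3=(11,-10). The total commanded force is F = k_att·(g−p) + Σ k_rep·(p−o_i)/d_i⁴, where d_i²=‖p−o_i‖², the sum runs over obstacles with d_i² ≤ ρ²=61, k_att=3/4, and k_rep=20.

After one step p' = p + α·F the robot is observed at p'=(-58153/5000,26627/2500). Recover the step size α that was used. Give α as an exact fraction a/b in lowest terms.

α = 1/10

F_att = 3/4·(g−p) = 3/4·(5,-18) = (3.7500,-13.5000)
o1: d²=697 > ρ²=61 → inactive
o2: d²=50 ≤ ρ²=61; F_rep = 20·(-7,1)/50² = (-0.0560,0.0080)
o3: d²=1013 > ρ²=61 → inactive
F = F_att + ΣF_rep = (3.6940,-13.4920)
Δp = p'−p = (0.3694,-1.3492); α = Δx/Fx = (1847/5000) / (1847/500) = 1/10
check: Δy/Fy = (-3373/2500) / (-3373/250) = 1/10 ✓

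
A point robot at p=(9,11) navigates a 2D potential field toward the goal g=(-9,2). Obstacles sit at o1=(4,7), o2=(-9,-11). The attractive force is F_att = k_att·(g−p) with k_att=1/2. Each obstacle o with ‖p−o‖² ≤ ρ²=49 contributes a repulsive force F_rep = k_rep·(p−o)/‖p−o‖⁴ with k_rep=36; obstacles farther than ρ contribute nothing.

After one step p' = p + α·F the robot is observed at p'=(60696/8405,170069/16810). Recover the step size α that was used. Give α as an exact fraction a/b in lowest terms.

α = 1/5

F_att = 1/2·(g−p) = 1/2·(-18,-9) = (-9.0000,-4.5000)
o1: d²=41 ≤ ρ²=49; F_rep = 36·(5,4)/41² = (0.1071,0.0857)
o2: d²=808 > ρ²=49 → inactive
F = F_att + ΣF_rep = (-8.8929,-4.4143)
Δp = p'−p = (-1.7786,-0.8829); α = Δx/Fx = (-14949/8405) / (-14949/1681) = 1/5
check: Δy/Fy = (-14841/16810) / (-14841/3362) = 1/5 ✓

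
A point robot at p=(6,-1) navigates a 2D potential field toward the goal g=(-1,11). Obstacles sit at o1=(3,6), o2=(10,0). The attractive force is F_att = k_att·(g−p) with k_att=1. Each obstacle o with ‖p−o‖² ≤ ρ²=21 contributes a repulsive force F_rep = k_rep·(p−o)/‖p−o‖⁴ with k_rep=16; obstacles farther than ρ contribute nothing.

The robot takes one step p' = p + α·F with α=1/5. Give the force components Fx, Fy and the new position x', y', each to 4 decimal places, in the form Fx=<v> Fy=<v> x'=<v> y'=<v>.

Fx=-7.2215 Fy=11.9446 x'=4.5557 y'=1.3889

F_att = 1·(g−p) = 1·(-7,12) = (-7.0000,12.0000)
o1: d²=58 > ρ²=21 → inactive
o2: d²=17 ≤ ρ²=21; F_rep = 16·(-4,-1)/17² = (-0.2215,-0.0554)
F = F_att + ΣF_rep = (-7.2215,11.9446)
p' = p + 1/5·F = (4.5557,1.3889)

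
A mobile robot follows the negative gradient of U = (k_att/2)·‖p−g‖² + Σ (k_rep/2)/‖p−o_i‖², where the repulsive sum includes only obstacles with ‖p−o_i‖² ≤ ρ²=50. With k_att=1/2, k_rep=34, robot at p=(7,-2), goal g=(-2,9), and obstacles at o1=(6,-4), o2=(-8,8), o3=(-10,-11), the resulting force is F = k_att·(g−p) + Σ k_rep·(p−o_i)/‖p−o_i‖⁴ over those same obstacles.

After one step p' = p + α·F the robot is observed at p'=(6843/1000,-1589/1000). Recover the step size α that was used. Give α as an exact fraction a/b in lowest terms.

F_att = 1/2·(g−p) = 1/2·(-9,11) = (-4.5000,5.5000)
o1: d²=5 ≤ ρ²=50; F_rep = 34·(1,2)/5² = (1.3600,2.7200)
o2: d²=325 > ρ²=50 → inactive
o3: d²=370 > ρ²=50 → inactive
F = F_att + ΣF_rep = (-3.1400,8.2200)
Δp = p'−p = (-0.1570,0.4110); α = Δx/Fx = (-157/1000) / (-157/50) = 1/20
check: Δy/Fy = (411/1000) / (411/50) = 1/20 ✓

α = 1/20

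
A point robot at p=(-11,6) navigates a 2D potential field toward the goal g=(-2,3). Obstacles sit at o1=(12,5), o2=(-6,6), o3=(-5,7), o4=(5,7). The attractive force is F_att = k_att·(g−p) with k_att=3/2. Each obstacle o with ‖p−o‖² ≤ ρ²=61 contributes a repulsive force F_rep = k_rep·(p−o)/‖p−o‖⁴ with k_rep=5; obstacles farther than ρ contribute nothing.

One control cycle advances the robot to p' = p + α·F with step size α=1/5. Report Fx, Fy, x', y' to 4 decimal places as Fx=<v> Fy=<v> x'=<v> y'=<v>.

F_att = 3/2·(g−p) = 3/2·(9,-3) = (13.5000,-4.5000)
o1: d²=530 > ρ²=61 → inactive
o2: d²=25 ≤ ρ²=61; F_rep = 5·(-5,0)/25² = (-0.0400,0.0000)
o3: d²=37 ≤ ρ²=61; F_rep = 5·(-6,-1)/37² = (-0.0219,-0.0037)
o4: d²=257 > ρ²=61 → inactive
F = F_att + ΣF_rep = (13.4381,-4.5037)
p' = p + 1/5·F = (-8.3124,5.0993)

Fx=13.4381 Fy=-4.5037 x'=-8.3124 y'=5.0993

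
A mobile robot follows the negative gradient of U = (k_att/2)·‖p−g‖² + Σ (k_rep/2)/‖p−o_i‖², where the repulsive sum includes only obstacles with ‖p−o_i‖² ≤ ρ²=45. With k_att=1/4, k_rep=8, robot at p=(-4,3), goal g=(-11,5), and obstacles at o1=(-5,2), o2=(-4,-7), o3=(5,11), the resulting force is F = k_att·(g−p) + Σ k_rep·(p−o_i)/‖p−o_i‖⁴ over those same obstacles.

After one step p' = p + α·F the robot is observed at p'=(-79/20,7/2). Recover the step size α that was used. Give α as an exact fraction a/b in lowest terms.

α = 1/5

F_att = 1/4·(g−p) = 1/4·(-7,2) = (-1.7500,0.5000)
o1: d²=2 ≤ ρ²=45; F_rep = 8·(1,1)/2² = (2.0000,2.0000)
o2: d²=100 > ρ²=45 → inactive
o3: d²=145 > ρ²=45 → inactive
F = F_att + ΣF_rep = (0.2500,2.5000)
Δp = p'−p = (0.0500,0.5000); α = Δx/Fx = (1/20) / (1/4) = 1/5
check: Δy/Fy = (1/2) / (5/2) = 1/5 ✓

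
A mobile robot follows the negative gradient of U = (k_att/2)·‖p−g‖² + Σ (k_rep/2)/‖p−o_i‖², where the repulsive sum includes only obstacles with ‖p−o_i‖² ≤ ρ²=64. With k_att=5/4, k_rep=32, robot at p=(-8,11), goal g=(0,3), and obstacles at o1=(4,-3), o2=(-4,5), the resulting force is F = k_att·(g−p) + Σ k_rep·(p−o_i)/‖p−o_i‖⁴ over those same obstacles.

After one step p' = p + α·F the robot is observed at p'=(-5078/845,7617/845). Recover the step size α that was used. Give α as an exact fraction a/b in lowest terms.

F_att = 5/4·(g−p) = 5/4·(8,-8) = (10.0000,-10.0000)
o1: d²=340 > ρ²=64 → inactive
o2: d²=52 ≤ ρ²=64; F_rep = 32·(-4,6)/52² = (-0.0473,0.0710)
F = F_att + ΣF_rep = (9.9527,-9.9290)
Δp = p'−p = (1.9905,-1.9858); α = Δx/Fx = (1682/845) / (1682/169) = 1/5
check: Δy/Fy = (-1678/845) / (-1678/169) = 1/5 ✓

α = 1/5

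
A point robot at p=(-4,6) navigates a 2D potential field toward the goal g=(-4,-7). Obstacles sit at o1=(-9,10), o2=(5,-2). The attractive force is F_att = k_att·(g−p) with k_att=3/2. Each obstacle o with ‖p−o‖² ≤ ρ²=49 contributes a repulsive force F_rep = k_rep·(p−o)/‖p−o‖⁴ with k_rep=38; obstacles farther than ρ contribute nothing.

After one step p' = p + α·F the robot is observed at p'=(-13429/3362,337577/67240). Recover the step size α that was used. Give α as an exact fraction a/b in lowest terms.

α = 1/20

F_att = 3/2·(g−p) = 3/2·(0,-13) = (0.0000,-19.5000)
o1: d²=41 ≤ ρ²=49; F_rep = 38·(5,-4)/41² = (0.1130,-0.0904)
o2: d²=145 > ρ²=49 → inactive
F = F_att + ΣF_rep = (0.1130,-19.5904)
Δp = p'−p = (0.0057,-0.9795); α = Δx/Fx = (19/3362) / (190/1681) = 1/20
check: Δy/Fy = (-65863/67240) / (-65863/3362) = 1/20 ✓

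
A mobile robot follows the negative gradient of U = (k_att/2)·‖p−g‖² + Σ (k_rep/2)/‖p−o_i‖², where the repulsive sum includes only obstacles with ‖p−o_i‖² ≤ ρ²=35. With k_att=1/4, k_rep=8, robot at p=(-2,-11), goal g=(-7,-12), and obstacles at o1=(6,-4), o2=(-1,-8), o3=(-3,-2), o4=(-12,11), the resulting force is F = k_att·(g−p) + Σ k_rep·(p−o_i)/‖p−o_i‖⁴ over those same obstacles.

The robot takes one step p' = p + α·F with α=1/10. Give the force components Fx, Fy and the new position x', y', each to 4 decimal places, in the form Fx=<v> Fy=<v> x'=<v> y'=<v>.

F_att = 1/4·(g−p) = 1/4·(-5,-1) = (-1.2500,-0.2500)
o1: d²=113 > ρ²=35 → inactive
o2: d²=10 ≤ ρ²=35; F_rep = 8·(-1,-3)/10² = (-0.0800,-0.2400)
o3: d²=82 > ρ²=35 → inactive
o4: d²=584 > ρ²=35 → inactive
F = F_att + ΣF_rep = (-1.3300,-0.4900)
p' = p + 1/10·F = (-2.1330,-11.0490)

Fx=-1.3300 Fy=-0.4900 x'=-2.1330 y'=-11.0490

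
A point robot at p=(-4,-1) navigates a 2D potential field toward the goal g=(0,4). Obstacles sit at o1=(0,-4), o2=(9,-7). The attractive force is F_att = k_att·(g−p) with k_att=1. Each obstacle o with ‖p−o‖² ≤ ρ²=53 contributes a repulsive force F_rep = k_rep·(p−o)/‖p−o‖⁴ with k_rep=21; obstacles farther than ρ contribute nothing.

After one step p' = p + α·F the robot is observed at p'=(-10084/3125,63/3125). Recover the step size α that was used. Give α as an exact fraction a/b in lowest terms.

α = 1/5

F_att = 1·(g−p) = 1·(4,5) = (4.0000,5.0000)
o1: d²=25 ≤ ρ²=53; F_rep = 21·(-4,3)/25² = (-0.1344,0.1008)
o2: d²=205 > ρ²=53 → inactive
F = F_att + ΣF_rep = (3.8656,5.1008)
Δp = p'−p = (0.7731,1.0202); α = Δx/Fx = (2416/3125) / (2416/625) = 1/5
check: Δy/Fy = (3188/3125) / (3188/625) = 1/5 ✓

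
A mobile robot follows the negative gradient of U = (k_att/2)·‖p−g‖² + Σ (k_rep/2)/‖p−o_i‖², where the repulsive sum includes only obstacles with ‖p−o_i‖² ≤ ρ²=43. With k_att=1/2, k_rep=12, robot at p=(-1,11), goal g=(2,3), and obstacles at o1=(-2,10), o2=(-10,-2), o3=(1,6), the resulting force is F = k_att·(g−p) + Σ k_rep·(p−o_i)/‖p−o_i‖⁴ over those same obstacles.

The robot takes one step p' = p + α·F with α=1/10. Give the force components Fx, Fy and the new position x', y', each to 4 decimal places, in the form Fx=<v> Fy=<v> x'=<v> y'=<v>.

F_att = 1/2·(g−p) = 1/2·(3,-8) = (1.5000,-4.0000)
o1: d²=2 ≤ ρ²=43; F_rep = 12·(1,1)/2² = (3.0000,3.0000)
o2: d²=250 > ρ²=43 → inactive
o3: d²=29 ≤ ρ²=43; F_rep = 12·(-2,5)/29² = (-0.0285,0.0713)
F = F_att + ΣF_rep = (4.4715,-0.9287)
p' = p + 1/10·F = (-0.5529,10.9071)

Fx=4.4715 Fy=-0.9287 x'=-0.5529 y'=10.9071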